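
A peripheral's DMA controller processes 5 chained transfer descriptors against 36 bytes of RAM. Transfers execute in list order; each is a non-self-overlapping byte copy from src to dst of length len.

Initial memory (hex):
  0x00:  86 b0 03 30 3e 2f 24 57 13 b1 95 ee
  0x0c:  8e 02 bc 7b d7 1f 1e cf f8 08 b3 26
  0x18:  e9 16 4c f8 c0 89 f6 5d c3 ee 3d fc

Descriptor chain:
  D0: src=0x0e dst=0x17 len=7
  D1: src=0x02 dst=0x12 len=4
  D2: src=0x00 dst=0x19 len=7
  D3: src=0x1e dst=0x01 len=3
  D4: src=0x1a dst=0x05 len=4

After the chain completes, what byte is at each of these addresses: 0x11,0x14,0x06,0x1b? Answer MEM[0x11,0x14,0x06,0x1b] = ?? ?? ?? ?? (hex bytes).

  after D0: wrote 7B at 0x17 = bc7bd71f1ecff8
  after D1: wrote 4B at 0x12 = 03303e2f
  after D2: wrote 7B at 0x19 = 86b003303e2f24
  after D3: wrote 3B at 0x01 = 2f24c3
  after D4: wrote 4B at 0x05 = b003303e
query mem[0x11]=0x1f, mem[0x14]=0x3e, mem[0x06]=0x03, mem[0x1b]=0x03

MEM[0x11,0x14,0x06,0x1b] = 1f 3e 03 03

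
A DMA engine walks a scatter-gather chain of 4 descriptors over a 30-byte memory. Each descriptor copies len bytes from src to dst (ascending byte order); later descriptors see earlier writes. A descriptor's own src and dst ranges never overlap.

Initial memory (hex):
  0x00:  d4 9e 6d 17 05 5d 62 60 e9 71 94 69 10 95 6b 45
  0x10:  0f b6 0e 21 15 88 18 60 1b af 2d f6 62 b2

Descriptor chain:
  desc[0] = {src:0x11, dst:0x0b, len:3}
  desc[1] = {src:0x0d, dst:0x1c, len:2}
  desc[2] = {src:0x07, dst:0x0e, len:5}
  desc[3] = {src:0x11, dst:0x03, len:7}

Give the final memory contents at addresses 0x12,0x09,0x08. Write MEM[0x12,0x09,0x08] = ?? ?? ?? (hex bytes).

#0 dst[0x0b+3] := {0xb6,0x0e,0x21}
#1 dst[0x1c+2] := {0x21,0x6b}
#2 dst[0x0e+5] := {0x60,0xe9,0x71,0x94,0xb6}
#3 dst[0x03+7] := {0x94,0xb6,0x21,0x15,0x88,0x18,0x60}
query mem[0x12]=0xb6, mem[0x09]=0x60, mem[0x08]=0x18

MEM[0x12,0x09,0x08] = b6 60 18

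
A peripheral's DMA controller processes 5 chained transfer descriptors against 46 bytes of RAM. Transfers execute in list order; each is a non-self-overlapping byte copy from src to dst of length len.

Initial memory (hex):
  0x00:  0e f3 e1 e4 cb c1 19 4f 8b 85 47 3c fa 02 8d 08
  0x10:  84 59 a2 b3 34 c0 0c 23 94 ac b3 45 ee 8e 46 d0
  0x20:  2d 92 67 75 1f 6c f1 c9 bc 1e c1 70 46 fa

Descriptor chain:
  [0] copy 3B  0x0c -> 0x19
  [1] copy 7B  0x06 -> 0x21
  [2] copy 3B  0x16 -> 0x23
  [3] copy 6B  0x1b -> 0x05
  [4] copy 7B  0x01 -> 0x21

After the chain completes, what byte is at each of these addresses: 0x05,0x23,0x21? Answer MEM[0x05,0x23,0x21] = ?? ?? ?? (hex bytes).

D0: mem[0x19..0x1b] <- [fa 02 8d]
D1: mem[0x21..0x27] <- [19 4f 8b 85 47 3c fa]
D2: mem[0x23..0x25] <- [0c 23 94]
D3: mem[0x05..0x0a] <- [8d ee 8e 46 d0 2d]
D4: mem[0x21..0x27] <- [f3 e1 e4 cb 8d ee 8e]
query mem[0x05]=0x8d, mem[0x23]=0xe4, mem[0x21]=0xf3

MEM[0x05,0x23,0x21] = 8d e4 f3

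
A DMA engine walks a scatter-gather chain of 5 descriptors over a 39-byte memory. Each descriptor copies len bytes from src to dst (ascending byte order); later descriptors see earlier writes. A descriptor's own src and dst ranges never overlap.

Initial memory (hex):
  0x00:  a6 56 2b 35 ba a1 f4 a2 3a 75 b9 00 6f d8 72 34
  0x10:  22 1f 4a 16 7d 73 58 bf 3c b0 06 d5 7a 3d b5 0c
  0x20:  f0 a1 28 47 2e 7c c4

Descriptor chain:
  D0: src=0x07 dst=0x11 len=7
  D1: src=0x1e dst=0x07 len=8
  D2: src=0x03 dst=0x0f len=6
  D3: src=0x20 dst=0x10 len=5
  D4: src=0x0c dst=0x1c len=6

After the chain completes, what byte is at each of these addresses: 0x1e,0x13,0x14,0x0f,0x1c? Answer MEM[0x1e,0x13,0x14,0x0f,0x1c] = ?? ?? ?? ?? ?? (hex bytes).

MEM[0x1e,0x13,0x14,0x0f,0x1c] = 7c 47 2e 35 47

[0] 0x07->0x11 len=7 : a2 3a 75 b9 00 6f d8
[1] 0x1e->0x07 len=8 : b5 0c f0 a1 28 47 2e 7c
[2] 0x03->0x0f len=6 : 35 ba a1 f4 b5 0c
[3] 0x20->0x10 len=5 : f0 a1 28 47 2e
[4] 0x0c->0x1c len=6 : 47 2e 7c 35 f0 a1
query mem[0x1e]=0x7c, mem[0x13]=0x47, mem[0x14]=0x2e, mem[0x0f]=0x35, mem[0x1c]=0x47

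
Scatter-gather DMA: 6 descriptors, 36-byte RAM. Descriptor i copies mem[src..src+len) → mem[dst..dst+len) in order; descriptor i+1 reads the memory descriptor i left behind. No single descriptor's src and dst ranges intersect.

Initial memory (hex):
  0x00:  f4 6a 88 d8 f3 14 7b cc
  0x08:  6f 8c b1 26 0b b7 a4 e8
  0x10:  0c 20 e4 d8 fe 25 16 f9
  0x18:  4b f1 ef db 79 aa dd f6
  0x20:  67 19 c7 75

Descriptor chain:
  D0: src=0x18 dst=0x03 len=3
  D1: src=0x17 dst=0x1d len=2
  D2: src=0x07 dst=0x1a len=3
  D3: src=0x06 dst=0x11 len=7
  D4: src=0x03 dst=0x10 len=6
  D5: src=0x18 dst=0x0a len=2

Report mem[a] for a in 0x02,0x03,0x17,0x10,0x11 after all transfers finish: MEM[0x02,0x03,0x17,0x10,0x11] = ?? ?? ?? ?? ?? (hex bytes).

MEM[0x02,0x03,0x17,0x10,0x11] = 88 4b 0b 4b f1

#0 dst[0x03+3] := {0x4b,0xf1,0xef}
#1 dst[0x1d+2] := {0xf9,0x4b}
#2 dst[0x1a+3] := {0xcc,0x6f,0x8c}
#3 dst[0x11+7] := {0x7b,0xcc,0x6f,0x8c,0xb1,0x26,0x0b}
#4 dst[0x10+6] := {0x4b,0xf1,0xef,0x7b,0xcc,0x6f}
#5 dst[0x0a+2] := {0x4b,0xf1}
query mem[0x02]=0x88, mem[0x03]=0x4b, mem[0x17]=0x0b, mem[0x10]=0x4b, mem[0x11]=0xf1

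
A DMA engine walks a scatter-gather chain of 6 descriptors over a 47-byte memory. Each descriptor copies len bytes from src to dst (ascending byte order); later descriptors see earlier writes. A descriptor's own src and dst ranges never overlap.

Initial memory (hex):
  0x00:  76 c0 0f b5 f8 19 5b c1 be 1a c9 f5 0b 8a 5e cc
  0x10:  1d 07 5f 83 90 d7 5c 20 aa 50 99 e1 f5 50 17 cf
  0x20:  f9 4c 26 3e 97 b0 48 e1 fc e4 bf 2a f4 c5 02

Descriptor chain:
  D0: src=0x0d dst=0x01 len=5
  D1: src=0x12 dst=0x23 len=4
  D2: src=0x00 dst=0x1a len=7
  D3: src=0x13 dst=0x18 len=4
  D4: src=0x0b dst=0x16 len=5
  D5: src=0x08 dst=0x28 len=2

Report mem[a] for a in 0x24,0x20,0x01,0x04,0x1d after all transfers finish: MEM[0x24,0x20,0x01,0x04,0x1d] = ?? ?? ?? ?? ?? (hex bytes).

MEM[0x24,0x20,0x01,0x04,0x1d] = 83 5b 8a 1d cc

  after D0: wrote 5B at 0x01 = 8a5ecc1d07
  after D1: wrote 4B at 0x23 = 5f8390d7
  after D2: wrote 7B at 0x1a = 768a5ecc1d075b
  after D3: wrote 4B at 0x18 = 8390d75c
  after D4: wrote 5B at 0x16 = f50b8a5ecc
  after D5: wrote 2B at 0x28 = be1a
query mem[0x24]=0x83, mem[0x20]=0x5b, mem[0x01]=0x8a, mem[0x04]=0x1d, mem[0x1d]=0xcc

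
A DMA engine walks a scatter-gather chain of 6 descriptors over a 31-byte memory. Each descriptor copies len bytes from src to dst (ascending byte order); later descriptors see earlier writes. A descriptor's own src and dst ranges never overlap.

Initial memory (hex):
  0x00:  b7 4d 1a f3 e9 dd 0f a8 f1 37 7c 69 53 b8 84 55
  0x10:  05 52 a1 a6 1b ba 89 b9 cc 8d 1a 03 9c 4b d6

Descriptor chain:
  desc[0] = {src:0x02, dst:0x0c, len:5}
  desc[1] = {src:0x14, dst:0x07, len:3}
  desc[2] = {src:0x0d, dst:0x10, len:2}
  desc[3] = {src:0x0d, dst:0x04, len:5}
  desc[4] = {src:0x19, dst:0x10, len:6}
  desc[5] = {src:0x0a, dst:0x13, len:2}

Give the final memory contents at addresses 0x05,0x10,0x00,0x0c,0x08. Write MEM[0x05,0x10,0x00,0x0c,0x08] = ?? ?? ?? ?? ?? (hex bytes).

[0] 0x02->0x0c len=5 : 1a f3 e9 dd 0f
[1] 0x14->0x07 len=3 : 1b ba 89
[2] 0x0d->0x10 len=2 : f3 e9
[3] 0x0d->0x04 len=5 : f3 e9 dd f3 e9
[4] 0x19->0x10 len=6 : 8d 1a 03 9c 4b d6
[5] 0x0a->0x13 len=2 : 7c 69
query mem[0x05]=0xe9, mem[0x10]=0x8d, mem[0x00]=0xb7, mem[0x0c]=0x1a, mem[0x08]=0xe9

MEM[0x05,0x10,0x00,0x0c,0x08] = e9 8d b7 1a e9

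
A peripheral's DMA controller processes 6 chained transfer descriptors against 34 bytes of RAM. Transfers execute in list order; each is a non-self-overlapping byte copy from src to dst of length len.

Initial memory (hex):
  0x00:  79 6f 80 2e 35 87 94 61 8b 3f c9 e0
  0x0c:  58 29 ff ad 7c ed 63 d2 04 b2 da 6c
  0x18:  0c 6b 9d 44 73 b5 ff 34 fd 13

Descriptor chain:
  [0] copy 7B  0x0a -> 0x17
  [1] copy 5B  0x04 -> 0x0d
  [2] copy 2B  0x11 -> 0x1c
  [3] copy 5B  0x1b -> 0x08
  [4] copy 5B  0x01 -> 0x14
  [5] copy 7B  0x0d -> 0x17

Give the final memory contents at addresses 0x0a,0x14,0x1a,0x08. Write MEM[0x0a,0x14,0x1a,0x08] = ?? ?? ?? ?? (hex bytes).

  after D0: wrote 7B at 0x17 = c9e05829ffad7c
  after D1: wrote 5B at 0x0d = 358794618b
  after D2: wrote 2B at 0x1c = 8b63
  after D3: wrote 5B at 0x08 = ff8b63ff34
  after D4: wrote 5B at 0x14 = 6f802e3587
  after D5: wrote 7B at 0x17 = 358794618b63d2
query mem[0x0a]=0x63, mem[0x14]=0x6f, mem[0x1a]=0x61, mem[0x08]=0xff

MEM[0x0a,0x14,0x1a,0x08] = 63 6f 61 ff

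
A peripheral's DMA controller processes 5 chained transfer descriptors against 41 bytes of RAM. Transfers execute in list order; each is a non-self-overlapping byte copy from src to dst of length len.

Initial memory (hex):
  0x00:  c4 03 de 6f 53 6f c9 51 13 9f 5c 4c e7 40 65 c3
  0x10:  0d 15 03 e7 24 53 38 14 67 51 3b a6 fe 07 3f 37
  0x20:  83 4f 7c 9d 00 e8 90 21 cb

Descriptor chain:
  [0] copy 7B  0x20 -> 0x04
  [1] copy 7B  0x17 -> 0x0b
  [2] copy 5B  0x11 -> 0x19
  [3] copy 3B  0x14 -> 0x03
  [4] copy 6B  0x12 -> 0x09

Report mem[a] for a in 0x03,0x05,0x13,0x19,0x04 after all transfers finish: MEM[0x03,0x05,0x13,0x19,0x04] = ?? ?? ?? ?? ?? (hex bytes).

MEM[0x03,0x05,0x13,0x19,0x04] = 24 38 e7 07 53

[0] 0x20->0x04 len=7 : 83 4f 7c 9d 00 e8 90
[1] 0x17->0x0b len=7 : 14 67 51 3b a6 fe 07
[2] 0x11->0x19 len=5 : 07 03 e7 24 53
[3] 0x14->0x03 len=3 : 24 53 38
[4] 0x12->0x09 len=6 : 03 e7 24 53 38 14
query mem[0x03]=0x24, mem[0x05]=0x38, mem[0x13]=0xe7, mem[0x19]=0x07, mem[0x04]=0x53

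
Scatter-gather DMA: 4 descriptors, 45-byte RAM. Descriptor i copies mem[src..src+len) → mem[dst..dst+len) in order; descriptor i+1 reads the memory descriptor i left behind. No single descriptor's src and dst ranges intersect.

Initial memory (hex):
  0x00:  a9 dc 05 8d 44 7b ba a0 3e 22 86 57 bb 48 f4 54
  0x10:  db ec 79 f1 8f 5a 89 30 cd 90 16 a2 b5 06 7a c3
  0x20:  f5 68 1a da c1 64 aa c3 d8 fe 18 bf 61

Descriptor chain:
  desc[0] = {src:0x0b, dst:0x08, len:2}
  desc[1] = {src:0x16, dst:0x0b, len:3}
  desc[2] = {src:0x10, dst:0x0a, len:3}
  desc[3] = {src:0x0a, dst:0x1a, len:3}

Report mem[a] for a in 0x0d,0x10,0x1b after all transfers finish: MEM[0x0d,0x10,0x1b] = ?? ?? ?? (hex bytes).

MEM[0x0d,0x10,0x1b] = cd db ec

  after D0: wrote 2B at 0x08 = 57bb
  after D1: wrote 3B at 0x0b = 8930cd
  after D2: wrote 3B at 0x0a = dbec79
  after D3: wrote 3B at 0x1a = dbec79
query mem[0x0d]=0xcd, mem[0x10]=0xdb, mem[0x1b]=0xec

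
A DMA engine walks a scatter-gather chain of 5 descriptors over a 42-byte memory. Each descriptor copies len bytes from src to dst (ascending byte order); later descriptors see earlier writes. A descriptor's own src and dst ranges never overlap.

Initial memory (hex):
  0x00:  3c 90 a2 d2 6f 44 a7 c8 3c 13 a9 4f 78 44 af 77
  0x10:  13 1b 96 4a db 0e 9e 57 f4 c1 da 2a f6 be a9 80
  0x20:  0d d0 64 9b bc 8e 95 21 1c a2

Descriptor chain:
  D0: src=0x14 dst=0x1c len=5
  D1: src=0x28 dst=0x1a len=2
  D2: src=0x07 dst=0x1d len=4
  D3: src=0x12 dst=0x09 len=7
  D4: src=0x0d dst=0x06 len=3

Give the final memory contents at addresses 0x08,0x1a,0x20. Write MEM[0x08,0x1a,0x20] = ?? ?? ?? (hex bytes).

D0: mem[0x1c..0x20] <- [db 0e 9e 57 f4]
D1: mem[0x1a..0x1b] <- [1c a2]
D2: mem[0x1d..0x20] <- [c8 3c 13 a9]
D3: mem[0x09..0x0f] <- [96 4a db 0e 9e 57 f4]
D4: mem[0x06..0x08] <- [9e 57 f4]
query mem[0x08]=0xf4, mem[0x1a]=0x1c, mem[0x20]=0xa9

MEM[0x08,0x1a,0x20] = f4 1c a9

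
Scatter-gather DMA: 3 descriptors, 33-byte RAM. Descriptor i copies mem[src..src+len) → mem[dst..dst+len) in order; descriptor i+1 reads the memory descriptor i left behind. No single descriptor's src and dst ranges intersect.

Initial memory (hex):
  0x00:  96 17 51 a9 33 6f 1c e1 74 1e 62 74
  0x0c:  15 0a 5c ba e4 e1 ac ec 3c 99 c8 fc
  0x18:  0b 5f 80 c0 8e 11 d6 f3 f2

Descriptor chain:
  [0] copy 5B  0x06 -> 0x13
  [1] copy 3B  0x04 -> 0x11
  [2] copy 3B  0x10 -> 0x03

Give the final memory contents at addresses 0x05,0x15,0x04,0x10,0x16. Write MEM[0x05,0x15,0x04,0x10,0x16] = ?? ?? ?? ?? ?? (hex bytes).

#0 dst[0x13+5] := {0x1c,0xe1,0x74,0x1e,0x62}
#1 dst[0x11+3] := {0x33,0x6f,0x1c}
#2 dst[0x03+3] := {0xe4,0x33,0x6f}
query mem[0x05]=0x6f, mem[0x15]=0x74, mem[0x04]=0x33, mem[0x10]=0xe4, mem[0x16]=0x1e

MEM[0x05,0x15,0x04,0x10,0x16] = 6f 74 33 e4 1e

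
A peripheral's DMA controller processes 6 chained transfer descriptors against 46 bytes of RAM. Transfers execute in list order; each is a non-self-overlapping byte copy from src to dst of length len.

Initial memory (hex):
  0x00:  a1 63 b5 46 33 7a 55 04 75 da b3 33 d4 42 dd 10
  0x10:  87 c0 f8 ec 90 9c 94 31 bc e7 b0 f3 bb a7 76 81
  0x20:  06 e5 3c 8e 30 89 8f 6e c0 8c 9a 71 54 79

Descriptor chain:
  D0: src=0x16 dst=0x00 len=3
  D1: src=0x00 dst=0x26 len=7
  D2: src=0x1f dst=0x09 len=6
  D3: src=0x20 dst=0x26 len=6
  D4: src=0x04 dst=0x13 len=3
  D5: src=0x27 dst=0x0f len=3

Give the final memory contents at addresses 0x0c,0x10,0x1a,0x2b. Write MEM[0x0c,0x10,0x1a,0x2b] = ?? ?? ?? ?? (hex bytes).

D0: mem[0x00..0x02] <- [94 31 bc]
D1: mem[0x26..0x2c] <- [94 31 bc 46 33 7a 55]
D2: mem[0x09..0x0e] <- [81 06 e5 3c 8e 30]
D3: mem[0x26..0x2b] <- [06 e5 3c 8e 30 89]
D4: mem[0x13..0x15] <- [33 7a 55]
D5: mem[0x0f..0x11] <- [e5 3c 8e]
query mem[0x0c]=0x3c, mem[0x10]=0x3c, mem[0x1a]=0xb0, mem[0x2b]=0x89

MEM[0x0c,0x10,0x1a,0x2b] = 3c 3c b0 89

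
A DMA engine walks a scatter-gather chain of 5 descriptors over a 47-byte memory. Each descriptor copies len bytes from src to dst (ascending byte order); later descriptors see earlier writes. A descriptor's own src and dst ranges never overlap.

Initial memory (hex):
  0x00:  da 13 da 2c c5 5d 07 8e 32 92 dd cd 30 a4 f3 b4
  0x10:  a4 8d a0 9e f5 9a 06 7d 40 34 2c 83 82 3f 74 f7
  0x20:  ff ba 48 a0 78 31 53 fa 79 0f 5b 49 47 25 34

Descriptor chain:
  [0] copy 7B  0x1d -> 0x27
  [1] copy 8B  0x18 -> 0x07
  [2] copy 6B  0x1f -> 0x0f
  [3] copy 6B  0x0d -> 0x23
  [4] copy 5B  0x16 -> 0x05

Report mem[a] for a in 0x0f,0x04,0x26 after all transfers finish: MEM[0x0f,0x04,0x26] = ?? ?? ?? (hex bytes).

MEM[0x0f,0x04,0x26] = f7 c5 ff

D0: mem[0x27..0x2d] <- [3f 74 f7 ff ba 48 a0]
D1: mem[0x07..0x0e] <- [40 34 2c 83 82 3f 74 f7]
D2: mem[0x0f..0x14] <- [f7 ff ba 48 a0 78]
D3: mem[0x23..0x28] <- [74 f7 f7 ff ba 48]
D4: mem[0x05..0x09] <- [06 7d 40 34 2c]
query mem[0x0f]=0xf7, mem[0x04]=0xc5, mem[0x26]=0xff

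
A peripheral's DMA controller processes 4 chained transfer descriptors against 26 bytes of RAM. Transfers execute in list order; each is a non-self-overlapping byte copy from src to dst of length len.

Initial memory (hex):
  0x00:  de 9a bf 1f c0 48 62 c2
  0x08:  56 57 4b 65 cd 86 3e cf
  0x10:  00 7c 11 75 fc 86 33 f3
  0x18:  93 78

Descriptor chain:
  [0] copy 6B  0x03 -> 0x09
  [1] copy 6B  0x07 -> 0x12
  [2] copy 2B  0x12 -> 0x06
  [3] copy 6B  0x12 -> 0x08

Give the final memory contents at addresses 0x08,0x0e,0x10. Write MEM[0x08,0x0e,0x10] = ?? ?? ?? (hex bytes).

#0 dst[0x09+6] := {0x1f,0xc0,0x48,0x62,0xc2,0x56}
#1 dst[0x12+6] := {0xc2,0x56,0x1f,0xc0,0x48,0x62}
#2 dst[0x06+2] := {0xc2,0x56}
#3 dst[0x08+6] := {0xc2,0x56,0x1f,0xc0,0x48,0x62}
query mem[0x08]=0xc2, mem[0x0e]=0x56, mem[0x10]=0x00

MEM[0x08,0x0e,0x10] = c2 56 00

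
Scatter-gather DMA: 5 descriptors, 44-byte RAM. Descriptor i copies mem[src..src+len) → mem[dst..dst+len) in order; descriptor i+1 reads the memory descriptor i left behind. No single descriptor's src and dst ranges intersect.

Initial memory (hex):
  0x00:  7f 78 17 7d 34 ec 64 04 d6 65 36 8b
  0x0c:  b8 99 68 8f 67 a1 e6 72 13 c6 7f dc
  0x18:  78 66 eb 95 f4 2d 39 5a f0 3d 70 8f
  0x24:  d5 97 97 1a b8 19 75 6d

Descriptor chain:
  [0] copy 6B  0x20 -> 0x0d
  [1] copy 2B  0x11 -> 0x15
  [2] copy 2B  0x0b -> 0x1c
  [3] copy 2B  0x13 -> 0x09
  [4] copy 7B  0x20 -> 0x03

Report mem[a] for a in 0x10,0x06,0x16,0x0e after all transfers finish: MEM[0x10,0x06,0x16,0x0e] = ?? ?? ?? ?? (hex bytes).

MEM[0x10,0x06,0x16,0x0e] = 8f 8f 97 3d

  after D0: wrote 6B at 0x0d = f03d708fd597
  after D1: wrote 2B at 0x15 = d597
  after D2: wrote 2B at 0x1c = 8bb8
  after D3: wrote 2B at 0x09 = 7213
  after D4: wrote 7B at 0x03 = f03d708fd59797
query mem[0x10]=0x8f, mem[0x06]=0x8f, mem[0x16]=0x97, mem[0x0e]=0x3d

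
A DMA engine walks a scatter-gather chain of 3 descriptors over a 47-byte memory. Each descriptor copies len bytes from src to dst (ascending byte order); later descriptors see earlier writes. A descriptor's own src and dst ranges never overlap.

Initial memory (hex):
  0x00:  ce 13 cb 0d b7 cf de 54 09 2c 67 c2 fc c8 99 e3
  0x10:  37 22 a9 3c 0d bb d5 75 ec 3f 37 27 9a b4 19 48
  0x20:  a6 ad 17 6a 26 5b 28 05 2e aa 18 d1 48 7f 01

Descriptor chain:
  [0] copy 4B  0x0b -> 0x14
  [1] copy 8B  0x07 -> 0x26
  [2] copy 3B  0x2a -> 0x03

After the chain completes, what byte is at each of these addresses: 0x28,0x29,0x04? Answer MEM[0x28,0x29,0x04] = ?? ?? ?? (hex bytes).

MEM[0x28,0x29,0x04] = 2c 67 fc

#0 dst[0x14+4] := {0xc2,0xfc,0xc8,0x99}
#1 dst[0x26+8] := {0x54,0x09,0x2c,0x67,0xc2,0xfc,0xc8,0x99}
#2 dst[0x03+3] := {0xc2,0xfc,0xc8}
query mem[0x28]=0x2c, mem[0x29]=0x67, mem[0x04]=0xfc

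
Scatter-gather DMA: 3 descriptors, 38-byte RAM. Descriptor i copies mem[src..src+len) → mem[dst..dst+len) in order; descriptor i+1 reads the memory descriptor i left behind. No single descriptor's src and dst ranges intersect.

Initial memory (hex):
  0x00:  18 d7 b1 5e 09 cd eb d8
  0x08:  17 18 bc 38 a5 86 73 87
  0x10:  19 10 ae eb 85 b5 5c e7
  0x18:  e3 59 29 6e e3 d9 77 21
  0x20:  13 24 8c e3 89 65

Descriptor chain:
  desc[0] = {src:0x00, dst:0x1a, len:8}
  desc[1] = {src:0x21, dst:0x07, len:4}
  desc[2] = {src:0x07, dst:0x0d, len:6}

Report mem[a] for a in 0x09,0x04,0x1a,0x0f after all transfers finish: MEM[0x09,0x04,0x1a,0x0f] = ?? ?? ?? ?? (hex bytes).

#0 dst[0x1a+8] := {0x18,0xd7,0xb1,0x5e,0x09,0xcd,0xeb,0xd8}
#1 dst[0x07+4] := {0xd8,0x8c,0xe3,0x89}
#2 dst[0x0d+6] := {0xd8,0x8c,0xe3,0x89,0x38,0xa5}
query mem[0x09]=0xe3, mem[0x04]=0x09, mem[0x1a]=0x18, mem[0x0f]=0xe3

MEM[0x09,0x04,0x1a,0x0f] = e3 09 18 e3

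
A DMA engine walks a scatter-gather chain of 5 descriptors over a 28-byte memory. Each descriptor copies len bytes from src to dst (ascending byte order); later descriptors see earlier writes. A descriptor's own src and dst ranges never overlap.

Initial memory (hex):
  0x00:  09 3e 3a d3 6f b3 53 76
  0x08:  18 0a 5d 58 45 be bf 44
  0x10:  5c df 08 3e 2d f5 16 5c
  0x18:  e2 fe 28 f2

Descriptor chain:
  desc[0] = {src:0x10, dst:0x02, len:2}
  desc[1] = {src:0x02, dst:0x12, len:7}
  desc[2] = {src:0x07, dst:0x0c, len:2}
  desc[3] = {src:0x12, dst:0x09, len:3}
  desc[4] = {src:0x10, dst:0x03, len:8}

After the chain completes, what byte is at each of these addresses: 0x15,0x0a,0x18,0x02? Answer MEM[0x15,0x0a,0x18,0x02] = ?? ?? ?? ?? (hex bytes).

MEM[0x15,0x0a,0x18,0x02] = b3 76 18 5c

#0 dst[0x02+2] := {0x5c,0xdf}
#1 dst[0x12+7] := {0x5c,0xdf,0x6f,0xb3,0x53,0x76,0x18}
#2 dst[0x0c+2] := {0x76,0x18}
#3 dst[0x09+3] := {0x5c,0xdf,0x6f}
#4 dst[0x03+8] := {0x5c,0xdf,0x5c,0xdf,0x6f,0xb3,0x53,0x76}
query mem[0x15]=0xb3, mem[0x0a]=0x76, mem[0x18]=0x18, mem[0x02]=0x5c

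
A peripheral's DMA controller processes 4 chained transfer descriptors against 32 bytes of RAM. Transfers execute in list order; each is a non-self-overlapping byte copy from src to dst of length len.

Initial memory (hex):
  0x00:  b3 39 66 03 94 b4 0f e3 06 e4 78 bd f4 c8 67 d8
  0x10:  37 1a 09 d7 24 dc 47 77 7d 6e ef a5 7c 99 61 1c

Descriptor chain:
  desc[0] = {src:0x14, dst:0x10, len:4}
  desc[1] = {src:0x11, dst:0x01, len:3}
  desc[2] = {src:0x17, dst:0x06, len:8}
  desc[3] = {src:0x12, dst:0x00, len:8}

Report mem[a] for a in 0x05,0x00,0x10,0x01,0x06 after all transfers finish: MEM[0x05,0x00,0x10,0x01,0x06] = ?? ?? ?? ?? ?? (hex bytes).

MEM[0x05,0x00,0x10,0x01,0x06] = 77 47 24 77 7d

D0: mem[0x10..0x13] <- [24 dc 47 77]
D1: mem[0x01..0x03] <- [dc 47 77]
D2: mem[0x06..0x0d] <- [77 7d 6e ef a5 7c 99 61]
D3: mem[0x00..0x07] <- [47 77 24 dc 47 77 7d 6e]
query mem[0x05]=0x77, mem[0x00]=0x47, mem[0x10]=0x24, mem[0x01]=0x77, mem[0x06]=0x7d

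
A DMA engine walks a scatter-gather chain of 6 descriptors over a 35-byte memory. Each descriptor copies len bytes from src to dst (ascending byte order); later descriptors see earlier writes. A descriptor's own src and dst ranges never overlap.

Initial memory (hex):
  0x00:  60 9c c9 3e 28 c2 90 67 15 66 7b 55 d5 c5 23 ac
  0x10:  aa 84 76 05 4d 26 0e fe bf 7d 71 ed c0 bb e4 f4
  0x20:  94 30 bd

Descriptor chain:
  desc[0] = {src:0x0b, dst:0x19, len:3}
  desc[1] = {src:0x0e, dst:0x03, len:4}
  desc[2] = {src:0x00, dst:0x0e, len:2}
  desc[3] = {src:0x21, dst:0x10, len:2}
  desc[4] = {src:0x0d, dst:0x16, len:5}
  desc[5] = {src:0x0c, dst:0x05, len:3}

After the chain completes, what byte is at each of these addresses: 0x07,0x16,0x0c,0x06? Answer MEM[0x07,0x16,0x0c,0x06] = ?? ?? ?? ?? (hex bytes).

MEM[0x07,0x16,0x0c,0x06] = 60 c5 d5 c5

D0: mem[0x19..0x1b] <- [55 d5 c5]
D1: mem[0x03..0x06] <- [23 ac aa 84]
D2: mem[0x0e..0x0f] <- [60 9c]
D3: mem[0x10..0x11] <- [30 bd]
D4: mem[0x16..0x1a] <- [c5 60 9c 30 bd]
D5: mem[0x05..0x07] <- [d5 c5 60]
query mem[0x07]=0x60, mem[0x16]=0xc5, mem[0x0c]=0xd5, mem[0x06]=0xc5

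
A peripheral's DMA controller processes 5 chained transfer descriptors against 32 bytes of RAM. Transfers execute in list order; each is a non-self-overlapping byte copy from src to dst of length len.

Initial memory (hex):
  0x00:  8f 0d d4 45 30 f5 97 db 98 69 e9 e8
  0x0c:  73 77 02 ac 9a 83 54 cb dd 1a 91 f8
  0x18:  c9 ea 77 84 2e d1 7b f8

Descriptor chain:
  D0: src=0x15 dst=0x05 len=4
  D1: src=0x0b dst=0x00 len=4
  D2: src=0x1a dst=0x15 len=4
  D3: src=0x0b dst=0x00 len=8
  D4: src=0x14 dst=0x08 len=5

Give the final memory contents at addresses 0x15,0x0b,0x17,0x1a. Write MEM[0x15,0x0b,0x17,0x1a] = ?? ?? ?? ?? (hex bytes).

  after D0: wrote 4B at 0x05 = 1a91f8c9
  after D1: wrote 4B at 0x00 = e8737702
  after D2: wrote 4B at 0x15 = 77842ed1
  after D3: wrote 8B at 0x00 = e8737702ac9a8354
  after D4: wrote 5B at 0x08 = dd77842ed1
query mem[0x15]=0x77, mem[0x0b]=0x2e, mem[0x17]=0x2e, mem[0x1a]=0x77

MEM[0x15,0x0b,0x17,0x1a] = 77 2e 2e 77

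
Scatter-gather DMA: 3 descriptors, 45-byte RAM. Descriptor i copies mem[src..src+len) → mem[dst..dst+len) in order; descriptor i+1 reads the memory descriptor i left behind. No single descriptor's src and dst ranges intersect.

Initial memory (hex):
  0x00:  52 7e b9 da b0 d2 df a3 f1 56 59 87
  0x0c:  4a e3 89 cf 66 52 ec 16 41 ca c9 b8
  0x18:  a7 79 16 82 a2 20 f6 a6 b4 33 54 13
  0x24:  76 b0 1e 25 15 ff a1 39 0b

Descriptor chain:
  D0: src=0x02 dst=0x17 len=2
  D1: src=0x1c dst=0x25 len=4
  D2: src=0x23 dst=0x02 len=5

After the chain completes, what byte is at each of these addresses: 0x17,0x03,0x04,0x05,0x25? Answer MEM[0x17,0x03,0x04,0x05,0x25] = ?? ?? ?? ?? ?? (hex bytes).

#0 dst[0x17+2] := {0xb9,0xda}
#1 dst[0x25+4] := {0xa2,0x20,0xf6,0xa6}
#2 dst[0x02+5] := {0x13,0x76,0xa2,0x20,0xf6}
query mem[0x17]=0xb9, mem[0x03]=0x76, mem[0x04]=0xa2, mem[0x05]=0x20, mem[0x25]=0xa2

MEM[0x17,0x03,0x04,0x05,0x25] = b9 76 a2 20 a2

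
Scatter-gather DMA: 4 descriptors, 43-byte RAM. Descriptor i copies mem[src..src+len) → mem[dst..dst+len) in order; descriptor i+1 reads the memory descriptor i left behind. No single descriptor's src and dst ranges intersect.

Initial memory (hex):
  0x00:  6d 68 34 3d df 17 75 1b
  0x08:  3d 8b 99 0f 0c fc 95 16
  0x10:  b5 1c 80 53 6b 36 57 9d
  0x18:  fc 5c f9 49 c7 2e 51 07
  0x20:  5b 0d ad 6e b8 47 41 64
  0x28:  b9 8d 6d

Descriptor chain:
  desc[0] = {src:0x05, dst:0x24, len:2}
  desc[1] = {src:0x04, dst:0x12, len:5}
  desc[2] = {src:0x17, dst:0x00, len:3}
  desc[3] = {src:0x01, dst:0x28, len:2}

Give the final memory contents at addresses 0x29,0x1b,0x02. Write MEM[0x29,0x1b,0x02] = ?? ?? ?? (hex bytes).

MEM[0x29,0x1b,0x02] = 5c 49 5c

[0] 0x05->0x24 len=2 : 17 75
[1] 0x04->0x12 len=5 : df 17 75 1b 3d
[2] 0x17->0x00 len=3 : 9d fc 5c
[3] 0x01->0x28 len=2 : fc 5c
query mem[0x29]=0x5c, mem[0x1b]=0x49, mem[0x02]=0x5c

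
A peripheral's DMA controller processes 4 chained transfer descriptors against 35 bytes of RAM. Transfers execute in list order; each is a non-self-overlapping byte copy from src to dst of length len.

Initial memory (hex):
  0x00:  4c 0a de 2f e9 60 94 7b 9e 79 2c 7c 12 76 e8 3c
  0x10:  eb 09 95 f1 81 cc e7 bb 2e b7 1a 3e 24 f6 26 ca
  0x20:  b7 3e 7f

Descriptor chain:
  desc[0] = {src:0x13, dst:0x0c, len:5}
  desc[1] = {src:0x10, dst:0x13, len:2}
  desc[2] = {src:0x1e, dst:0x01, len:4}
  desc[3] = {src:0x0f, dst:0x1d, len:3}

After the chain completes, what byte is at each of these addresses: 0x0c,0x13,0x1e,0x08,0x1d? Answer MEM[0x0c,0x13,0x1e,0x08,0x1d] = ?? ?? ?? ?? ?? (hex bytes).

#0 dst[0x0c+5] := {0xf1,0x81,0xcc,0xe7,0xbb}
#1 dst[0x13+2] := {0xbb,0x09}
#2 dst[0x01+4] := {0x26,0xca,0xb7,0x3e}
#3 dst[0x1d+3] := {0xe7,0xbb,0x09}
query mem[0x0c]=0xf1, mem[0x13]=0xbb, mem[0x1e]=0xbb, mem[0x08]=0x9e, mem[0x1d]=0xe7

MEM[0x0c,0x13,0x1e,0x08,0x1d] = f1 bb bb 9e e7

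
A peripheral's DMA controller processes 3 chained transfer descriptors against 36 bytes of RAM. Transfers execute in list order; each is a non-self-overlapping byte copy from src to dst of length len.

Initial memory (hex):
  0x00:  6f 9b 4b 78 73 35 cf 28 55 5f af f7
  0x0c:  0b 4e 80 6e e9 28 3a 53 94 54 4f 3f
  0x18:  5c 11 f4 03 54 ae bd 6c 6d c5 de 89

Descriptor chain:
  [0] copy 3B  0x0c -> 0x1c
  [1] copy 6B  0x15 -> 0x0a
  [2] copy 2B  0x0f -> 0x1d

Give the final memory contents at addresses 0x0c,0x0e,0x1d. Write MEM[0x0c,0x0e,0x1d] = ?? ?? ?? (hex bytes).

MEM[0x0c,0x0e,0x1d] = 3f 11 f4

[0] 0x0c->0x1c len=3 : 0b 4e 80
[1] 0x15->0x0a len=6 : 54 4f 3f 5c 11 f4
[2] 0x0f->0x1d len=2 : f4 e9
query mem[0x0c]=0x3f, mem[0x0e]=0x11, mem[0x1d]=0xf4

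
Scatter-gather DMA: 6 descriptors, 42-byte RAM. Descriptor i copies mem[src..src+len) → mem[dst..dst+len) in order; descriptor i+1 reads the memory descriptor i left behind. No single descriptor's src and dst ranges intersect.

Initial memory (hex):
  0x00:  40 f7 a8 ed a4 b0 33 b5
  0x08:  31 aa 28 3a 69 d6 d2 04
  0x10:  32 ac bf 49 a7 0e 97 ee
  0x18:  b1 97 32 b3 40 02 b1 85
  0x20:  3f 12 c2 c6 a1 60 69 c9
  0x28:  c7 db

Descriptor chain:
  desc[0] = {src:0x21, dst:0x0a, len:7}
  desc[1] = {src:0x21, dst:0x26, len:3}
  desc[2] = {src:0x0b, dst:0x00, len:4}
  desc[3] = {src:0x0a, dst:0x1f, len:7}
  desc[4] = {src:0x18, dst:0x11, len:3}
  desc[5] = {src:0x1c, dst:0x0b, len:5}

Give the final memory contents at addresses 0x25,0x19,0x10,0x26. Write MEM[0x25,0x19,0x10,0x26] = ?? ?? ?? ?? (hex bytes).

MEM[0x25,0x19,0x10,0x26] = c9 97 c9 12

  after D0: wrote 7B at 0x0a = 12c2c6a16069c9
  after D1: wrote 3B at 0x26 = 12c2c6
  after D2: wrote 4B at 0x00 = c2c6a160
  after D3: wrote 7B at 0x1f = 12c2c6a16069c9
  after D4: wrote 3B at 0x11 = b19732
  after D5: wrote 5B at 0x0b = 4002b112c2
query mem[0x25]=0xc9, mem[0x19]=0x97, mem[0x10]=0xc9, mem[0x26]=0x12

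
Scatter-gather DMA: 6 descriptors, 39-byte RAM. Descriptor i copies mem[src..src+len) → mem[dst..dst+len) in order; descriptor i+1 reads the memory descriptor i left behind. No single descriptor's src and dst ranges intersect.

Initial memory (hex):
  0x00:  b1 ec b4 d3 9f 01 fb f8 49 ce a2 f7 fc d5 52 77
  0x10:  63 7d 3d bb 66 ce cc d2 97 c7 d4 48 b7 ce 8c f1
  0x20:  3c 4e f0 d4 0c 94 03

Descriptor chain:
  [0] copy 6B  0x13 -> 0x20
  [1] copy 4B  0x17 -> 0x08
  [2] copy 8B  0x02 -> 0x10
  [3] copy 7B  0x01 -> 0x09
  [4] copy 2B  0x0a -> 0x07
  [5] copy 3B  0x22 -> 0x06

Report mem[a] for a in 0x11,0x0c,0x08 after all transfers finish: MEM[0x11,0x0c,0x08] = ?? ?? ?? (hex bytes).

  after D0: wrote 6B at 0x20 = bb66ceccd297
  after D1: wrote 4B at 0x08 = d297c7d4
  after D2: wrote 8B at 0x10 = b4d39f01fbf8d297
  after D3: wrote 7B at 0x09 = ecb4d39f01fbf8
  after D4: wrote 2B at 0x07 = b4d3
  after D5: wrote 3B at 0x06 = ceccd2
query mem[0x11]=0xd3, mem[0x0c]=0x9f, mem[0x08]=0xd2

MEM[0x11,0x0c,0x08] = d3 9f d2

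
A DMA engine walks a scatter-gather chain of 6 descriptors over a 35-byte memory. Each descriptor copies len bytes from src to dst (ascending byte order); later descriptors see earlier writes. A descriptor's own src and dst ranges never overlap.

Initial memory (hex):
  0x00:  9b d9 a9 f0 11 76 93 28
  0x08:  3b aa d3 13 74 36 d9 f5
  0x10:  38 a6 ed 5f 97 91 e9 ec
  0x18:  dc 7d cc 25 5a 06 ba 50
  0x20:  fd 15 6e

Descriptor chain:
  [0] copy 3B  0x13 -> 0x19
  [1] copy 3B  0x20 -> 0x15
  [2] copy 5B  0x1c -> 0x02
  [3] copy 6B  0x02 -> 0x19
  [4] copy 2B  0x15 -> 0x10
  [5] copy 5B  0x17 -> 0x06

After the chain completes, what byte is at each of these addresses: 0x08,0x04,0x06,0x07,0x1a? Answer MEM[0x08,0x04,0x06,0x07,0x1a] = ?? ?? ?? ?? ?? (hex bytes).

D0: mem[0x19..0x1b] <- [5f 97 91]
D1: mem[0x15..0x17] <- [fd 15 6e]
D2: mem[0x02..0x06] <- [5a 06 ba 50 fd]
D3: mem[0x19..0x1e] <- [5a 06 ba 50 fd 28]
D4: mem[0x10..0x11] <- [fd 15]
D5: mem[0x06..0x0a] <- [6e dc 5a 06 ba]
query mem[0x08]=0x5a, mem[0x04]=0xba, mem[0x06]=0x6e, mem[0x07]=0xdc, mem[0x1a]=0x06

MEM[0x08,0x04,0x06,0x07,0x1a] = 5a ba 6e dc 06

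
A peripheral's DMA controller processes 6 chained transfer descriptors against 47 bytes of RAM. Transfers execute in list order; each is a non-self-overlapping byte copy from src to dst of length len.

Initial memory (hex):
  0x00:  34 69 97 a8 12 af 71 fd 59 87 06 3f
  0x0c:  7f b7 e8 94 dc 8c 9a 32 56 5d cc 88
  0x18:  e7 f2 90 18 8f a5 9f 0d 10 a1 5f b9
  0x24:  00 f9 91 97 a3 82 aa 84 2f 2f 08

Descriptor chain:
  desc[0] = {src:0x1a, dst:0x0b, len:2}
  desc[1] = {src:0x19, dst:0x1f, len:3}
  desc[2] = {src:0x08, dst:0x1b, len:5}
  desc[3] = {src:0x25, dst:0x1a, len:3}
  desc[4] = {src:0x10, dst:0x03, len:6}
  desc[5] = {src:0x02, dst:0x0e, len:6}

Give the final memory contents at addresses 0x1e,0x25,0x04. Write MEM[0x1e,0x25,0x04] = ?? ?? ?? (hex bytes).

  after D0: wrote 2B at 0x0b = 9018
  after D1: wrote 3B at 0x1f = f29018
  after D2: wrote 5B at 0x1b = 5987069018
  after D3: wrote 3B at 0x1a = f99197
  after D4: wrote 6B at 0x03 = dc8c9a32565d
  after D5: wrote 6B at 0x0e = 97dc8c9a3256
query mem[0x1e]=0x90, mem[0x25]=0xf9, mem[0x04]=0x8c

MEM[0x1e,0x25,0x04] = 90 f9 8c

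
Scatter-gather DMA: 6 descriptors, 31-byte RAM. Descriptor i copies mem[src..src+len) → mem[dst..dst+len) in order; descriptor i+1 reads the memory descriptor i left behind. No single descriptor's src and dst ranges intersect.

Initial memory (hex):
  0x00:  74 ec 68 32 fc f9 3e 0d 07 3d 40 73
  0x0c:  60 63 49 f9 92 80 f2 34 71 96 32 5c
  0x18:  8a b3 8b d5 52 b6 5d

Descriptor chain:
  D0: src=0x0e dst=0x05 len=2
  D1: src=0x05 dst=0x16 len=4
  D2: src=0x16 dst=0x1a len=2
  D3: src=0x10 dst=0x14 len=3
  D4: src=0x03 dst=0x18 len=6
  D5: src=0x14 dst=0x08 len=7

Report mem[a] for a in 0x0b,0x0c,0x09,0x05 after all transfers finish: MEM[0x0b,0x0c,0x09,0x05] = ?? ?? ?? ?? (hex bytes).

MEM[0x0b,0x0c,0x09,0x05] = f9 32 80 49

  after D0: wrote 2B at 0x05 = 49f9
  after D1: wrote 4B at 0x16 = 49f90d07
  after D2: wrote 2B at 0x1a = 49f9
  after D3: wrote 3B at 0x14 = 9280f2
  after D4: wrote 6B at 0x18 = 32fc49f90d07
  after D5: wrote 7B at 0x08 = 9280f2f932fc49
query mem[0x0b]=0xf9, mem[0x0c]=0x32, mem[0x09]=0x80, mem[0x05]=0x49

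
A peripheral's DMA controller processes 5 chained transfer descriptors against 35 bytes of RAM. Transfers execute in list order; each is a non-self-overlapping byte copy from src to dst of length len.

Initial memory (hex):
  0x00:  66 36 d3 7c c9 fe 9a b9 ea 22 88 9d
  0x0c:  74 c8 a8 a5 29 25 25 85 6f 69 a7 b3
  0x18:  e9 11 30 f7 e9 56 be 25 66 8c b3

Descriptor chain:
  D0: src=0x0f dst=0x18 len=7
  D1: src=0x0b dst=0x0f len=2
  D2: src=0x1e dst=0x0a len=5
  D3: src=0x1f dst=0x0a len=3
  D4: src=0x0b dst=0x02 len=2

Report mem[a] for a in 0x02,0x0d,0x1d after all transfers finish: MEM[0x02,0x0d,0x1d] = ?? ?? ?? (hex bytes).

[0] 0x0f->0x18 len=7 : a5 29 25 25 85 6f 69
[1] 0x0b->0x0f len=2 : 9d 74
[2] 0x1e->0x0a len=5 : 69 25 66 8c b3
[3] 0x1f->0x0a len=3 : 25 66 8c
[4] 0x0b->0x02 len=2 : 66 8c
query mem[0x02]=0x66, mem[0x0d]=0x8c, mem[0x1d]=0x6f

MEM[0x02,0x0d,0x1d] = 66 8c 6f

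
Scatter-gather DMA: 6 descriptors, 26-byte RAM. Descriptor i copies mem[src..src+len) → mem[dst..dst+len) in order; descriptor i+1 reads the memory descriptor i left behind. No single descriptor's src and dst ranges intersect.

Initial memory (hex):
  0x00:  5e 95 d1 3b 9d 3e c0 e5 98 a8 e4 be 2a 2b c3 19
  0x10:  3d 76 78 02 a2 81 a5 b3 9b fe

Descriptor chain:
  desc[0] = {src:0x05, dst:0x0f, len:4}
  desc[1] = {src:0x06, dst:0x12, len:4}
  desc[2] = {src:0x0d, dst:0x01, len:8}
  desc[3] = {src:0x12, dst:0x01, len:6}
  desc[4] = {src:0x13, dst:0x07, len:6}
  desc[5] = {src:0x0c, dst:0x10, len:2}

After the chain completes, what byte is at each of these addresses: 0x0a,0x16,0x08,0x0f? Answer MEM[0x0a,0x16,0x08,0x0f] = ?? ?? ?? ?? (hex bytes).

[0] 0x05->0x0f len=4 : 3e c0 e5 98
[1] 0x06->0x12 len=4 : c0 e5 98 a8
[2] 0x0d->0x01 len=8 : 2b c3 3e c0 e5 c0 e5 98
[3] 0x12->0x01 len=6 : c0 e5 98 a8 a5 b3
[4] 0x13->0x07 len=6 : e5 98 a8 a5 b3 9b
[5] 0x0c->0x10 len=2 : 9b 2b
query mem[0x0a]=0xa5, mem[0x16]=0xa5, mem[0x08]=0x98, mem[0x0f]=0x3e

MEM[0x0a,0x16,0x08,0x0f] = a5 a5 98 3e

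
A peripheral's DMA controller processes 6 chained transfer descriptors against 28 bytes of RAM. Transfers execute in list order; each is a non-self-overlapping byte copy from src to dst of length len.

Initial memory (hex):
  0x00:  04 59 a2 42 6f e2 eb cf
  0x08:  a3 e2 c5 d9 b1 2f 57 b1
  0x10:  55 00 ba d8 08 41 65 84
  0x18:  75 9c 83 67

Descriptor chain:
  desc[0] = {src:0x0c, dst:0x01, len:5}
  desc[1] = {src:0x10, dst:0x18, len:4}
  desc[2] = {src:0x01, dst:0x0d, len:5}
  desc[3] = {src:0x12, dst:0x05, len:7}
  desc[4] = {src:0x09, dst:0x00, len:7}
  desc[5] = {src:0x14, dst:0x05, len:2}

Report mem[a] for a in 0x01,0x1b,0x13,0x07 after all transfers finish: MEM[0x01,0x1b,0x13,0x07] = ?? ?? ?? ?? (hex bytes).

D0: mem[0x01..0x05] <- [b1 2f 57 b1 55]
D1: mem[0x18..0x1b] <- [55 00 ba d8]
D2: mem[0x0d..0x11] <- [b1 2f 57 b1 55]
D3: mem[0x05..0x0b] <- [ba d8 08 41 65 84 55]
D4: mem[0x00..0x06] <- [65 84 55 b1 b1 2f 57]
D5: mem[0x05..0x06] <- [08 41]
query mem[0x01]=0x84, mem[0x1b]=0xd8, mem[0x13]=0xd8, mem[0x07]=0x08

MEM[0x01,0x1b,0x13,0x07] = 84 d8 d8 08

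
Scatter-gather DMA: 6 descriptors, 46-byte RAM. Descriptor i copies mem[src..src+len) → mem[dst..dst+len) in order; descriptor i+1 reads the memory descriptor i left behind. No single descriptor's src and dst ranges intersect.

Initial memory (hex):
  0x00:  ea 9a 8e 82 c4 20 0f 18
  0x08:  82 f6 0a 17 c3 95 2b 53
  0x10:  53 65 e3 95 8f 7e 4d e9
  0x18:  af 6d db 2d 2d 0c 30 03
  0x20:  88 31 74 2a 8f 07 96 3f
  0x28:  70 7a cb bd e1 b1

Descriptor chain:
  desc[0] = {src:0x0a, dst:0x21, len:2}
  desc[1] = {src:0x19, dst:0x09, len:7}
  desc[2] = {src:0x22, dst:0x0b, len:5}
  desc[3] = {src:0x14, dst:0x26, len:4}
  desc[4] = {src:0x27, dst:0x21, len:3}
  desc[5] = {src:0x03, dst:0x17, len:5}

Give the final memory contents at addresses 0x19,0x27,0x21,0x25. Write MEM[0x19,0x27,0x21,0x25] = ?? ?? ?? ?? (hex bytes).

MEM[0x19,0x27,0x21,0x25] = 20 7e 7e 07

#0 dst[0x21+2] := {0x0a,0x17}
#1 dst[0x09+7] := {0x6d,0xdb,0x2d,0x2d,0x0c,0x30,0x03}
#2 dst[0x0b+5] := {0x17,0x2a,0x8f,0x07,0x96}
#3 dst[0x26+4] := {0x8f,0x7e,0x4d,0xe9}
#4 dst[0x21+3] := {0x7e,0x4d,0xe9}
#5 dst[0x17+5] := {0x82,0xc4,0x20,0x0f,0x18}
query mem[0x19]=0x20, mem[0x27]=0x7e, mem[0x21]=0x7e, mem[0x25]=0x07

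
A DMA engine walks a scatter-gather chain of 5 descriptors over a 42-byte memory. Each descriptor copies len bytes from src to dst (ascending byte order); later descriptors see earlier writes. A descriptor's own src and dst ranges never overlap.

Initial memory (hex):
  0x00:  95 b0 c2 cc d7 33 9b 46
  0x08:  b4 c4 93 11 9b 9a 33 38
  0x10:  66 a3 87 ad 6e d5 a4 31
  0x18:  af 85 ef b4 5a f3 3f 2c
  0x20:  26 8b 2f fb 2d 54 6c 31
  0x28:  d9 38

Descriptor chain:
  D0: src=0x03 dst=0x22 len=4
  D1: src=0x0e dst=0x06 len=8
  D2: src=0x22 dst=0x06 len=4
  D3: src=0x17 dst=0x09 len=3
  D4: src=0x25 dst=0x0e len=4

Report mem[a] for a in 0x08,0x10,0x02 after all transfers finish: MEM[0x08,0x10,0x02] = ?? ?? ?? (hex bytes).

MEM[0x08,0x10,0x02] = 33 31 c2

[0] 0x03->0x22 len=4 : cc d7 33 9b
[1] 0x0e->0x06 len=8 : 33 38 66 a3 87 ad 6e d5
[2] 0x22->0x06 len=4 : cc d7 33 9b
[3] 0x17->0x09 len=3 : 31 af 85
[4] 0x25->0x0e len=4 : 9b 6c 31 d9
query mem[0x08]=0x33, mem[0x10]=0x31, mem[0x02]=0xc2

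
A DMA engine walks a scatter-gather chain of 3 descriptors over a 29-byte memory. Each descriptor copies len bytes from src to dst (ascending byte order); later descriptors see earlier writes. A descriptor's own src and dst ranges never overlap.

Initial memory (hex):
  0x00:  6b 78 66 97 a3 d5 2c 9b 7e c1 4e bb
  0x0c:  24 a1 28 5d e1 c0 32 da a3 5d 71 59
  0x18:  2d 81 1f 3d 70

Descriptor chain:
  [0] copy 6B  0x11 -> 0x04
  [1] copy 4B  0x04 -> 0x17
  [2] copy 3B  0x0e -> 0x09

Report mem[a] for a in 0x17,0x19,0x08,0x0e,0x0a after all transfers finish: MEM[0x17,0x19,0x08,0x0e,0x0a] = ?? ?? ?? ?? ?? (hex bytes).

MEM[0x17,0x19,0x08,0x0e,0x0a] = c0 da 5d 28 5d

[0] 0x11->0x04 len=6 : c0 32 da a3 5d 71
[1] 0x04->0x17 len=4 : c0 32 da a3
[2] 0x0e->0x09 len=3 : 28 5d e1
query mem[0x17]=0xc0, mem[0x19]=0xda, mem[0x08]=0x5d, mem[0x0e]=0x28, mem[0x0a]=0x5d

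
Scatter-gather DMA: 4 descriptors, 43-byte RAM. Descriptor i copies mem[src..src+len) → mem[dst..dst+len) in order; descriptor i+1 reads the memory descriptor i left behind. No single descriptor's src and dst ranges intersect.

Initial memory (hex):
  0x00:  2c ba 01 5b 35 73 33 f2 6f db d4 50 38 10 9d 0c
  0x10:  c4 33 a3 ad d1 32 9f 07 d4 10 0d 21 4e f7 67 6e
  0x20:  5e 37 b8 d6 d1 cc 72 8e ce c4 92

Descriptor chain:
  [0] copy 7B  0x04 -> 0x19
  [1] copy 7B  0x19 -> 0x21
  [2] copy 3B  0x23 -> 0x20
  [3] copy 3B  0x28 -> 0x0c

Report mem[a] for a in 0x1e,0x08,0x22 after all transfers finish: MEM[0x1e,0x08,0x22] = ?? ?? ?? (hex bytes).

  after D0: wrote 7B at 0x19 = 357333f26fdbd4
  after D1: wrote 7B at 0x21 = 357333f26fdbd4
  after D2: wrote 3B at 0x20 = 33f26f
  after D3: wrote 3B at 0x0c = cec492
query mem[0x1e]=0xdb, mem[0x08]=0x6f, mem[0x22]=0x6f

MEM[0x1e,0x08,0x22] = db 6f 6f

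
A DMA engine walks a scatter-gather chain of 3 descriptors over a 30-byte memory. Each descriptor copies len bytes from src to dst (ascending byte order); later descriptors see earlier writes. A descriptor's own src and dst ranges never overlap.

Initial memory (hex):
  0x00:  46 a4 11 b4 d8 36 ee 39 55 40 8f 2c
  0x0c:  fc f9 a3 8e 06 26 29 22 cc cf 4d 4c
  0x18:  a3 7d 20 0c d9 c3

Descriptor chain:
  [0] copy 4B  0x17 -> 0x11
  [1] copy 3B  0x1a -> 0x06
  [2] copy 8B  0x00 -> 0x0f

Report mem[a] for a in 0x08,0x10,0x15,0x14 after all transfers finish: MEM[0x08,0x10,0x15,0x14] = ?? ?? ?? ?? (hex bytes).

  after D0: wrote 4B at 0x11 = 4ca37d20
  after D1: wrote 3B at 0x06 = 200cd9
  after D2: wrote 8B at 0x0f = 46a411b4d836200c
query mem[0x08]=0xd9, mem[0x10]=0xa4, mem[0x15]=0x20, mem[0x14]=0x36

MEM[0x08,0x10,0x15,0x14] = d9 a4 20 36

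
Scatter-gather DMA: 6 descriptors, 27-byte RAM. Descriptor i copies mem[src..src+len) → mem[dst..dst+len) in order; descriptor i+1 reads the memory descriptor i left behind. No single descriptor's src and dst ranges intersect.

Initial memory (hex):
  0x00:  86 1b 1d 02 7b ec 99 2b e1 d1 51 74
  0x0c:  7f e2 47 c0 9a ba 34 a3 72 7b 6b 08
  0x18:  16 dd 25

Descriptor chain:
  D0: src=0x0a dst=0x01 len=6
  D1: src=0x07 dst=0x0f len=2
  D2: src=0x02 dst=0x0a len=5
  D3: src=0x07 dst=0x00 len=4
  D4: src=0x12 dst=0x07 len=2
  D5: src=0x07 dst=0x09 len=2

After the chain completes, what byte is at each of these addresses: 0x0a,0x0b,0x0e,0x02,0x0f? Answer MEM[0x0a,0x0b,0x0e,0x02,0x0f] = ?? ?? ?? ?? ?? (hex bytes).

MEM[0x0a,0x0b,0x0e,0x02,0x0f] = a3 7f c0 d1 2b

#0 dst[0x01+6] := {0x51,0x74,0x7f,0xe2,0x47,0xc0}
#1 dst[0x0f+2] := {0x2b,0xe1}
#2 dst[0x0a+5] := {0x74,0x7f,0xe2,0x47,0xc0}
#3 dst[0x00+4] := {0x2b,0xe1,0xd1,0x74}
#4 dst[0x07+2] := {0x34,0xa3}
#5 dst[0x09+2] := {0x34,0xa3}
query mem[0x0a]=0xa3, mem[0x0b]=0x7f, mem[0x0e]=0xc0, mem[0x02]=0xd1, mem[0x0f]=0x2b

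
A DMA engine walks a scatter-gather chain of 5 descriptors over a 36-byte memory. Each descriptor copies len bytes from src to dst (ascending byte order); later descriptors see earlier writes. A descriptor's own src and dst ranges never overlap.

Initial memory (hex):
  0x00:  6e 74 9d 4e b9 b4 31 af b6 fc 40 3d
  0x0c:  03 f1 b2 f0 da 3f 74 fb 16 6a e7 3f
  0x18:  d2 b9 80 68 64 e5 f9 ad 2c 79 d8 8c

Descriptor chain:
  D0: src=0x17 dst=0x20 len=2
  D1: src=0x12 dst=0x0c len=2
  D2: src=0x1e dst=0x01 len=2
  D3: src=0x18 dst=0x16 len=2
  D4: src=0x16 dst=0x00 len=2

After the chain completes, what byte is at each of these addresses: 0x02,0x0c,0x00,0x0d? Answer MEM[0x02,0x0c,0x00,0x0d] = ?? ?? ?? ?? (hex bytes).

D0: mem[0x20..0x21] <- [3f d2]
D1: mem[0x0c..0x0d] <- [74 fb]
D2: mem[0x01..0x02] <- [f9 ad]
D3: mem[0x16..0x17] <- [d2 b9]
D4: mem[0x00..0x01] <- [d2 b9]
query mem[0x02]=0xad, mem[0x0c]=0x74, mem[0x00]=0xd2, mem[0x0d]=0xfb

MEM[0x02,0x0c,0x00,0x0d] = ad 74 d2 fb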